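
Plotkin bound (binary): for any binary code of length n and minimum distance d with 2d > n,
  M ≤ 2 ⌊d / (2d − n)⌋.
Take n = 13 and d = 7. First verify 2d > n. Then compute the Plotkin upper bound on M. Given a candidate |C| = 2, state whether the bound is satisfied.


Plotkin bound M ≤ 14; given |C| = 2 ≤ bound (satisfied).

Check applicability: 2d = 14, n = 13.
2d − n = 1 > 0, so Plotkin applies.
Compute d/(2d−n) = 7/1 ≈ 7.0000.
⌊d/(2d−n)⌋ = 7.
Plotkin bound: M ≤ 2·7 = 14.
Given |C| = 2, check: satisfied.
This |C| is below the Plotkin bound.


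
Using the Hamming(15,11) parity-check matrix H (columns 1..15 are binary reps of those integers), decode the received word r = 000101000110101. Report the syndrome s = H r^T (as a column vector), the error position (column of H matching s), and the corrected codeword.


s = (0, 0, 0, 1)^T, error position = 1, corrected codeword c = 100101000110101

Compute s = H r^T mod 2 one row at a time:
  s_1 = 0 + 0 + 1 + 1 + 0 + 1 + 0 + 1 = 4 ≡ 0 (mod 2).
  s_2 = 1 + 0 + 1 + 0 + 0 + 1 + 0 + 1 = 4 ≡ 0 (mod 2).
  s_3 = 0 + 0 + 1 + 0 + 1 + 1 + 0 + 1 = 4 ≡ 0 (mod 2).
  s_4 = 0 + 0 + 0 + 0 + 0 + 1 + 1 + 1 = 3 ≡ 1 (mod 2).
s = (0, 0, 0, 1)^T — this equals column 1 of H (binary 0001), so error is at position 1.
Correct: flip bit 1 of r = 000101000110101 to get c = 100101000110101.


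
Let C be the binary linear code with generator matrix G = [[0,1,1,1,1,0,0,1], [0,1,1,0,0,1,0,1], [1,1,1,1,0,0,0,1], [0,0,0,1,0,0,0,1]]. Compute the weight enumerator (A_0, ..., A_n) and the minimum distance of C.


Weight distribution: A_0 = 1, A_2 = 2, A_3 = 6, A_4 = 3, A_5 = 2, A_6 = 2. Minimum distance d = 2.

Enumerate all 2^4 = 16 messages m ∈ F_2^4.
For each, compute codeword c = mG in F_2^8, then tally its weight.
  m = 0000 → c = 00000000, weight = 0.
  m = 1000 → c = 01111001, weight = 5.
  m = 0100 → c = 01100101, weight = 4.
  m = 1100 → c = 00011100, weight = 3.
  m = 0010 → c = 11110001, weight = 5.
  m = 1010 → c = 10001000, weight = 2.
  m = 0110 → c = 10010100, weight = 3.
  m = 1110 → c = 11101101, weight = 6.
  m = 0001 → c = 00010001, weight = 2.
  m = 1001 → c = 01101000, weight = 3.
  m = 0101 → c = 01110100, weight = 4.
  m = 1101 → c = 00001101, weight = 3.
  m = 0011 → c = 11100000, weight = 3.
  m = 1011 → c = 10011001, weight = 4.
  m = 0111 → c = 10000101, weight = 3.
  m = 1111 → c = 11111100, weight = 6.
Tally weights:
  weight 0: 1 codewords.
  weight 2: 2 codewords.
  weight 3: 6 codewords.
  weight 4: 3 codewords.
  weight 5: 2 codewords.
  weight 6: 2 codewords.
Minimum distance d = smallest w > 0 with A_w > 0 = 2.
Sanity: Σ A_w = 16 = 2^4 = 16 ✓.


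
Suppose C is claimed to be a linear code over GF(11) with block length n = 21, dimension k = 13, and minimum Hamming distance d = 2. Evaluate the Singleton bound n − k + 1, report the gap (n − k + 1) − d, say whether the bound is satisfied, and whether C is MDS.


Singleton RHS = n − k + 1 = 9, slack = 7, bound satisfied, not MDS.

Singleton bound: d ≤ n − k + 1.
Here n = 21, k = 13, so n − k + 1 = 9.
Given d = 2, check d ≤ 9: YES.
Slack = (n − k + 1) − d = 7.
The code is NOT MDS (slack = 7 > 0).
Description: the claimed parameters are [21, 13, 2]_11; such a code would be non-MDS.


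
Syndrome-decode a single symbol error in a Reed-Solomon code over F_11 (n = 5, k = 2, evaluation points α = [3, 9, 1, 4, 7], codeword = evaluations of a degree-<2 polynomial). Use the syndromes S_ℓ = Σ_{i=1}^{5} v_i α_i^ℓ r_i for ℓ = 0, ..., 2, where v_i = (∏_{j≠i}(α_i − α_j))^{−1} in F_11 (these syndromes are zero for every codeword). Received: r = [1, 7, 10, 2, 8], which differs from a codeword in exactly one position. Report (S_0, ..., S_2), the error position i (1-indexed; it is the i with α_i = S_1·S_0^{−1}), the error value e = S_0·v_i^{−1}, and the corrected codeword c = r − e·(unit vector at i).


S = (8, 1, 7), error at position 5, error magnitude e = 3, c = [1, 7, 10, 2, 5].

Step 1: column multipliers v_i = (∏_{j≠i}(α_i − α_j))^{−1} mod 11.
  i = 1 (α = 3): (3−9)(3−1)(3−4)(3−7) = (−6)·2·(−1)·(−4) = −48 ≡ 7, so v_1 = 7^{−1} = 8 (mod 11).
  i = 2 (α = 9): (9−3)(9−1)(9−4)(9−7) = 6·8·5·2 = 480 ≡ 7, so v_2 = 7^{−1} = 8 (mod 11).
  i = 3 (α = 1): (1−3)(1−9)(1−4)(1−7) = (−2)·(−8)·(−3)·(−6) = 288 ≡ 2, so v_3 = 2^{−1} = 6 (mod 11).
  i = 4 (α = 4): (4−3)(4−9)(4−1)(4−7) = 1·(−5)·3·(−3) = 45 ≡ 1, so v_4 = 1^{−1} = 1 (mod 11).
  i = 5 (α = 7): (7−3)(7−9)(7−1)(7−4) = 4·(−2)·6·3 = −144 ≡ 10, so v_5 = 10^{−1} = 10 (mod 11).
  v = [8, 8, 6, 1, 10].
Step 2: syndromes of r = [1, 7, 10, 2, 8] (all sums mod 11).
  S_0 = Σ v_i r_i = 8·1 + 8·7 + 6·10 + 1·2 + 10·8 = 206 ≡ 8.
  S_1 = Σ v_i α_i r_i = 8·3·1 + 8·9·7 + 6·1·10 + 1·4·2 + 10·7·8 = 1156 ≡ 1.
  α_i^2 mod 11 = [9, 4, 1, 5, 5].
  S_2 = Σ v_i α_i^2 r_i = 8·9·1 + 8·4·7 + 6·1·10 + 1·5·2 + 10·5·8 = 766 ≡ 7.
  S = (8, 1, 7) ≠ 0, so r is not a codeword (an error is present).
Step 3: locate the error. For a single error e at position i, S_ℓ = v_i·e·α_i^ℓ, so α_err = S_1/S_0.
  S_0^{−1} = 8^{−1} = 7 (mod 11), so α_err = 1·7 = 7 ≡ 7 = α_5. Error position i = 5.
  Consistency check: S_2/S_1 = 7·1 = 7 ≡ 7 = α_err ✓ (single-error assumption holds).
Step 4: error magnitude e = S_0/v_5 = S_0·∏_{j≠5}(α_5 − α_j) = 8·10 = 80 ≡ 3 (mod 11).
Step 5: correct position 5: c_5 = r_5 − e = 8 − 3 ≡ 5 (mod 11). Hence c = [1, 7, 10, 2, 5].
  Check: interpolating c through the α_i gives m(x) = 9 + 1·x (degree < 2) with m(α_i) = c_i for every i, so c is indeed a codeword.


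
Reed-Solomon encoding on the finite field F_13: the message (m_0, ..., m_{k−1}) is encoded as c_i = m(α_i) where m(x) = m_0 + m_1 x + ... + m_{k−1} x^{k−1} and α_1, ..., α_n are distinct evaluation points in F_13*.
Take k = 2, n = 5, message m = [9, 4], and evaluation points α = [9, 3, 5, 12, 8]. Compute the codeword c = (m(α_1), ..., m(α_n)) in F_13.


c = [6, 8, 3, 5, 2]

Message polynomial: m(x) = 9 + 4·x (mod 13).
For each evaluation point α_i, compute m(α_i) mod 13:
  α_1 = 9: Horner steps 4 → 6, so m(9) = 6.
  α_2 = 3: Horner steps 4 → 8, so m(3) = 8.
  α_3 = 5: Horner steps 4 → 3, so m(5) = 3.
  α_4 = 12: Horner steps 4 → 5, so m(12) = 5.
  α_5 = 8: Horner steps 4 → 2, so m(8) = 2.
Codeword c = [6, 8, 3, 5, 2] ∈ F_13^5.


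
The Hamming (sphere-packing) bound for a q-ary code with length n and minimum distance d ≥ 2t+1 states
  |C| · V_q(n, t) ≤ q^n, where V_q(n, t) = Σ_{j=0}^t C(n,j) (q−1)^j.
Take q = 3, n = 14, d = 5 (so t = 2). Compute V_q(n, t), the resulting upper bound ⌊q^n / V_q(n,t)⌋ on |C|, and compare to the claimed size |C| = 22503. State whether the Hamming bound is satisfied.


V_q(n, t) = 393, q^n = 4782969, Hamming bound = 12170, |C| = 22503 > bound (violated).

Step 1: Compute V_q(n, t) = Σ_{j=0}^2 C(n, j) (q−1)^j.
  j = 0: C(14,0)·(2)^0 = 1·1 = 1.
  j = 1: C(14,1)·(2)^1 = 14·2 = 28.
  j = 2: C(14,2)·(2)^2 = 91·4 = 364.
  V_q(n, t) = 1 + 28 + 364 = 393.
Step 2: q^n = 3^14 = 4782969.
Step 3: Hamming bound ⌊q^n / V_q(n,t)⌋ = ⌊4782969/393⌋ = 12170.
Step 4: Compare |C| = 22503 to 12170: violated.
The claimed |C| lies above the Hamming bound, so no 3-ary code of length 14 with d ≥ 5 can have 22503 codewords.


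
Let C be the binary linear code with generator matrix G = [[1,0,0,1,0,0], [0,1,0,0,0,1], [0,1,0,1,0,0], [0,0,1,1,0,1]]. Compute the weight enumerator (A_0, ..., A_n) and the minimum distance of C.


Weight distribution: A_0 = 1, A_1 = 1, A_2 = 6, A_3 = 6, A_4 = 1, A_5 = 1. Minimum distance d = 1.

Enumerate all 2^4 = 16 messages m ∈ F_2^4.
For each, compute codeword c = mG in F_2^6, then tally its weight.
  m = 0000 → c = 000000, weight = 0.
  m = 1000 → c = 100100, weight = 2.
  m = 0100 → c = 010001, weight = 2.
  m = 1100 → c = 110101, weight = 4.
  m = 0010 → c = 010100, weight = 2.
  m = 1010 → c = 110000, weight = 2.
  m = 0110 → c = 000101, weight = 2.
  m = 1110 → c = 100001, weight = 2.
  m = 0001 → c = 001101, weight = 3.
  m = 1001 → c = 101001, weight = 3.
  m = 0101 → c = 011100, weight = 3.
  m = 1101 → c = 111000, weight = 3.
  m = 0011 → c = 011001, weight = 3.
  m = 1011 → c = 111101, weight = 5.
  m = 0111 → c = 001000, weight = 1.
  m = 1111 → c = 101100, weight = 3.
Tally weights:
  weight 0: 1 codewords.
  weight 1: 1 codewords.
  weight 2: 6 codewords.
  weight 3: 6 codewords.
  weight 4: 1 codewords.
  weight 5: 1 codewords.
Minimum distance d = smallest w > 0 with A_w > 0 = 1.
Sanity: Σ A_w = 16 = 2^4 = 16 ✓.


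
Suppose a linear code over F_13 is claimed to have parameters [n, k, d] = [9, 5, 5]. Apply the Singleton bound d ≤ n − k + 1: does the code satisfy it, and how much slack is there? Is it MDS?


Singleton RHS = n − k + 1 = 5, slack = 0, bound satisfied, MDS.

Singleton bound: d ≤ n − k + 1.
Here n = 9, k = 5, so n − k + 1 = 5.
Given d = 5, check d ≤ 5: YES.
Slack = (n − k + 1) − d = 0.
The code is MDS (slack = 0).
Description: the claimed parameters are [9, 5, 5]_13; such a code would be MDS (meets Singleton bound).


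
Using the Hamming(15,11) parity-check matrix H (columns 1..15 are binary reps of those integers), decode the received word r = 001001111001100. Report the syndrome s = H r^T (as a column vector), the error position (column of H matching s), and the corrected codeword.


s = (0, 0, 1, 0)^T, error position = 2, corrected codeword c = 011001111001100

Compute s = H r^T mod 2 one row at a time:
  s_1 = 1 + 1 + 0 + 0 + 1 + 1 + 0 + 0 = 4 ≡ 0 (mod 2).
  s_2 = 0 + 0 + 1 + 1 + 1 + 1 + 0 + 0 = 4 ≡ 0 (mod 2).
  s_3 = 0 + 1 + 1 + 1 + 0 + 0 + 0 + 0 = 3 ≡ 1 (mod 2).
  s_4 = 0 + 1 + 0 + 1 + 1 + 0 + 1 + 0 = 4 ≡ 0 (mod 2).
s = (0, 0, 1, 0)^T — this equals column 2 of H (binary 0010), so error is at position 2.
Correct: flip bit 2 of r = 001001111001100 to get c = 011001111001100.


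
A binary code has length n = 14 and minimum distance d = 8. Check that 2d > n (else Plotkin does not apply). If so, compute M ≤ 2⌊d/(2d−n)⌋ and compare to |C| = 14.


Plotkin bound M ≤ 8; given |C| = 14 > bound (violated).

Check applicability: 2d = 16, n = 14.
2d − n = 2 > 0, so Plotkin applies.
Compute d/(2d−n) = 8/2 ≈ 4.0000.
⌊d/(2d−n)⌋ = 4.
Plotkin bound: M ≤ 2·4 = 8.
Given |C| = 14, check: VIOLATED.
This |C| is above the Plotkin bound, so no binary code with n = 14, d = 8 and 14 codewords exists.


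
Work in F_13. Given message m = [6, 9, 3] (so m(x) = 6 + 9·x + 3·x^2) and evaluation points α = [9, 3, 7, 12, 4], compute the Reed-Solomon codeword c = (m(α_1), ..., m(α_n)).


c = [5, 8, 8, 0, 12]

Message polynomial: m(x) = 6 + 9·x + 3·x^2 (mod 13).
For each evaluation point α_i, compute m(α_i) mod 13:
  α_1 = 9: Horner steps 3 → 10 → 5, so m(9) = 5.
  α_2 = 3: Horner steps 3 → 5 → 8, so m(3) = 8.
  α_3 = 7: Horner steps 3 → 4 → 8, so m(7) = 8.
  α_4 = 12: Horner steps 3 → 6 → 0, so m(12) = 0.
  α_5 = 4: Horner steps 3 → 8 → 12, so m(4) = 12.
Codeword c = [5, 8, 8, 0, 12] ∈ F_13^5.


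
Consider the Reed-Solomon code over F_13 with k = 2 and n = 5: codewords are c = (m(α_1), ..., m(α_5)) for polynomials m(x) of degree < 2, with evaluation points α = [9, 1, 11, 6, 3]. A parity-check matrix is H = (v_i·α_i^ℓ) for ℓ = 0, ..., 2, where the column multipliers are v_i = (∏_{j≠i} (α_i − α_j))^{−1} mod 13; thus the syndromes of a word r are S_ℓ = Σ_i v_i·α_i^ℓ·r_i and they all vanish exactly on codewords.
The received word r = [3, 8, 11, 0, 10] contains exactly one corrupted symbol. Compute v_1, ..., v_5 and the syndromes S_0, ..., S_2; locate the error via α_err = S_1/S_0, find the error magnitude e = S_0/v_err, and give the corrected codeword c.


S = (12, 2, 9), error at position 3, error magnitude e = 6, c = [3, 8, 5, 0, 10].

Step 1: column multipliers v_i = (∏_{j≠i}(α_i − α_j))^{−1} mod 13.
  i = 1 (α = 9): (9−1)(9−11)(9−6)(9−3) = 8·(−2)·3·6 = −288 ≡ 11, so v_1 = 11^{−1} = 6 (mod 13).
  i = 2 (α = 1): (1−9)(1−11)(1−6)(1−3) = (−8)·(−10)·(−5)·(−2) = 800 ≡ 7, so v_2 = 7^{−1} = 2 (mod 13).
  i = 3 (α = 11): (11−9)(11−1)(11−6)(11−3) = 2·10·5·8 = 800 ≡ 7, so v_3 = 7^{−1} = 2 (mod 13).
  i = 4 (α = 6): (6−9)(6−1)(6−11)(6−3) = (−3)·5·(−5)·3 = 225 ≡ 4, so v_4 = 4^{−1} = 10 (mod 13).
  i = 5 (α = 3): (3−9)(3−1)(3−11)(3−6) = (−6)·2·(−8)·(−3) = −288 ≡ 11, so v_5 = 11^{−1} = 6 (mod 13).
  v = [6, 2, 2, 10, 6].
Step 2: syndromes of r = [3, 8, 11, 0, 10] (all sums mod 13).
  S_0 = Σ v_i r_i = 6·3 + 2·8 + 2·11 + 10·0 + 6·10 = 116 ≡ 12.
  S_1 = Σ v_i α_i r_i = 6·9·3 + 2·1·8 + 2·11·11 + 10·6·0 + 6·3·10 = 600 ≡ 2.
  α_i^2 mod 13 = [3, 1, 4, 10, 9].
  S_2 = Σ v_i α_i^2 r_i = 6·3·3 + 2·1·8 + 2·4·11 + 10·10·0 + 6·9·10 = 698 ≡ 9.
  S = (12, 2, 9) ≠ 0, so r is not a codeword (an error is present).
Step 3: locate the error. For a single error e at position i, S_ℓ = v_i·e·α_i^ℓ, so α_err = S_1/S_0.
  S_0^{−1} = 12^{−1} = 12 (mod 13), so α_err = 2·12 = 24 ≡ 11 = α_3. Error position i = 3.
  Consistency check: S_2/S_1 = 9·7 = 63 ≡ 11 = α_err ✓ (single-error assumption holds).
Step 4: error magnitude e = S_0/v_3 = S_0·∏_{j≠3}(α_3 − α_j) = 12·7 = 84 ≡ 6 (mod 13).
Step 5: correct position 3: c_3 = r_3 − e = 11 − 6 ≡ 5 (mod 13). Hence c = [3, 8, 5, 0, 10].
  Check: interpolating c through the α_i gives m(x) = 7 + 1·x (degree < 2) with m(α_i) = c_i for every i, so c is indeed a codeword.


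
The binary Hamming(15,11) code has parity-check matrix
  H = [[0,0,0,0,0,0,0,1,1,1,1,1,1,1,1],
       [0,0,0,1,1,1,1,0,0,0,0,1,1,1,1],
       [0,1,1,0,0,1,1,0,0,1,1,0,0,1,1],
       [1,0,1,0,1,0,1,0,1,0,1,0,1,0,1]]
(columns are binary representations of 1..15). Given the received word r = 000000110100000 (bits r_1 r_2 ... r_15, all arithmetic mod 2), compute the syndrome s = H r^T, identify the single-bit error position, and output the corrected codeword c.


s = (0, 1, 0, 1)^T, error position = 5, corrected codeword c = 000010110100000

Compute s = H r^T mod 2 one row at a time:
  s_1 = 1 + 0 + 1 + 0 + 0 + 0 + 0 + 0 = 2 ≡ 0 (mod 2).
  s_2 = 0 + 0 + 0 + 1 + 0 + 0 + 0 + 0 = 1 ≡ 1 (mod 2).
  s_3 = 0 + 0 + 0 + 1 + 1 + 0 + 0 + 0 = 2 ≡ 0 (mod 2).
  s_4 = 0 + 0 + 0 + 1 + 0 + 0 + 0 + 0 = 1 ≡ 1 (mod 2).
s = (0, 1, 0, 1)^T — this equals column 5 of H (binary 0101), so error is at position 5.
Correct: flip bit 5 of r = 000000110100000 to get c = 000010110100000.


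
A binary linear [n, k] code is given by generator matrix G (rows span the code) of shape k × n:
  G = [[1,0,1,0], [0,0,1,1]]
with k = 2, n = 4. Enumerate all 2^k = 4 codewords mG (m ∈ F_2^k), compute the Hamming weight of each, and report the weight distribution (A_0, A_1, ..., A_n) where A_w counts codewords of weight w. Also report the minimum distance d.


Weight distribution: A_0 = 1, A_2 = 3. Minimum distance d = 2.

Enumerate all 2^2 = 4 messages m ∈ F_2^2.
For each, compute codeword c = mG in F_2^4, then tally its weight.
  m = 00 → c = 0000, weight = 0.
  m = 10 → c = 1010, weight = 2.
  m = 01 → c = 0011, weight = 2.
  m = 11 → c = 1001, weight = 2.
Tally weights:
  weight 0: 1 codewords.
  weight 2: 3 codewords.
Minimum distance d = smallest w > 0 with A_w > 0 = 2.
Sanity: Σ A_w = 4 = 2^2 = 4 ✓.


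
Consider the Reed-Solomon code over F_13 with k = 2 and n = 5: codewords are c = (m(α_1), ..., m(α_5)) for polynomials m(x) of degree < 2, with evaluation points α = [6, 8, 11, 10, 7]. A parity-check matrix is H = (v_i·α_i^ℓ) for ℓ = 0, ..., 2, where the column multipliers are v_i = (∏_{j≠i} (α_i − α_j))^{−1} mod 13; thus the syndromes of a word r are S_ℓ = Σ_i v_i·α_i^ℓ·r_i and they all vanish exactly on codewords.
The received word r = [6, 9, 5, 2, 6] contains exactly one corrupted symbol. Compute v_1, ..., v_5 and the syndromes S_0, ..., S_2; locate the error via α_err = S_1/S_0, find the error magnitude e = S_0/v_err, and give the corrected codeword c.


S = (3, 5, 4), error at position 1, error magnitude e = 3, c = [3, 9, 5, 2, 6].

Step 1: column multipliers v_i = (∏_{j≠i}(α_i − α_j))^{−1} mod 13.
  i = 1 (α = 6): (6−8)(6−11)(6−10)(6−7) = (−2)·(−5)·(−4)·(−1) = 40 ≡ 1, so v_1 = 1^{−1} = 1 (mod 13).
  i = 2 (α = 8): (8−6)(8−11)(8−10)(8−7) = 2·(−3)·(−2)·1 = 12 ≡ 12, so v_2 = 12^{−1} = 12 (mod 13).
  i = 3 (α = 11): (11−6)(11−8)(11−10)(11−7) = 5·3·1·4 = 60 ≡ 8, so v_3 = 8^{−1} = 5 (mod 13).
  i = 4 (α = 10): (10−6)(10−8)(10−11)(10−7) = 4·2·(−1)·3 = −24 ≡ 2, so v_4 = 2^{−1} = 7 (mod 13).
  i = 5 (α = 7): (7−6)(7−8)(7−11)(7−10) = 1·(−1)·(−4)·(−3) = −12 ≡ 1, so v_5 = 1^{−1} = 1 (mod 13).
  v = [1, 12, 5, 7, 1].
Step 2: syndromes of r = [6, 9, 5, 2, 6] (all sums mod 13).
  S_0 = Σ v_i r_i = 1·6 + 12·9 + 5·5 + 7·2 + 1·6 = 159 ≡ 3.
  S_1 = Σ v_i α_i r_i = 1·6·6 + 12·8·9 + 5·11·5 + 7·10·2 + 1·7·6 = 1357 ≡ 5.
  α_i^2 mod 13 = [10, 12, 4, 9, 10].
  S_2 = Σ v_i α_i^2 r_i = 1·10·6 + 12·12·9 + 5·4·5 + 7·9·2 + 1·10·6 = 1642 ≡ 4.
  S = (3, 5, 4) ≠ 0, so r is not a codeword (an error is present).
Step 3: locate the error. For a single error e at position i, S_ℓ = v_i·e·α_i^ℓ, so α_err = S_1/S_0.
  S_0^{−1} = 3^{−1} = 9 (mod 13), so α_err = 5·9 = 45 ≡ 6 = α_1. Error position i = 1.
  Consistency check: S_2/S_1 = 4·8 = 32 ≡ 6 = α_err ✓ (single-error assumption holds).
Step 4: error magnitude e = S_0/v_1 = S_0·∏_{j≠1}(α_1 − α_j) = 3·1 = 3 ≡ 3 (mod 13).
Step 5: correct position 1: c_1 = r_1 − e = 6 − 3 ≡ 3 (mod 13). Hence c = [3, 9, 5, 2, 6].
  Check: interpolating c through the α_i gives m(x) = 11 + 3·x (degree < 2) with m(α_i) = c_i for every i, so c is indeed a codeword.


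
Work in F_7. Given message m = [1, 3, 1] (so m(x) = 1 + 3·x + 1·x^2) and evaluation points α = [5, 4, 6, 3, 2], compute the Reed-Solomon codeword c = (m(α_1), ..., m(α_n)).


c = [6, 1, 6, 5, 4]

Message polynomial: m(x) = 1 + 3·x + 1·x^2 (mod 7).
For each evaluation point α_i, compute m(α_i) mod 7:
  α_1 = 5: Horner steps 1 → 1 → 6, so m(5) = 6.
  α_2 = 4: Horner steps 1 → 0 → 1, so m(4) = 1.
  α_3 = 6: Horner steps 1 → 2 → 6, so m(6) = 6.
  α_4 = 3: Horner steps 1 → 6 → 5, so m(3) = 5.
  α_5 = 2: Horner steps 1 → 5 → 4, so m(2) = 4.
Codeword c = [6, 1, 6, 5, 4] ∈ F_7^5.


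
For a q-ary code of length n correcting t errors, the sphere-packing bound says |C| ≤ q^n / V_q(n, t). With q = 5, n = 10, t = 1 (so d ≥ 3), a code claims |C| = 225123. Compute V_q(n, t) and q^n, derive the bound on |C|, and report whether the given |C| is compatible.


V_q(n, t) = 41, q^n = 9765625, Hamming bound = 238185, |C| = 225123 ≤ bound (satisfied).

Step 1: Compute V_q(n, t) = Σ_{j=0}^1 C(n, j) (q−1)^j.
  j = 0: C(10,0)·(4)^0 = 1·1 = 1.
  j = 1: C(10,1)·(4)^1 = 10·4 = 40.
  V_q(n, t) = 1 + 40 = 41.
Step 2: q^n = 5^10 = 9765625.
Step 3: Hamming bound ⌊q^n / V_q(n,t)⌋ = ⌊9765625/41⌋ = 238185.
Step 4: Compare |C| = 225123 to 238185: satisfied.
The claimed |C| lies below the Hamming bound.


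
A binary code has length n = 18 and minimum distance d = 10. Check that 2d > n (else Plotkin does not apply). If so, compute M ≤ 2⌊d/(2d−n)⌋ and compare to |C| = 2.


Plotkin bound M ≤ 10; given |C| = 2 ≤ bound (satisfied).

Check applicability: 2d = 20, n = 18.
2d − n = 2 > 0, so Plotkin applies.
Compute d/(2d−n) = 10/2 ≈ 5.0000.
⌊d/(2d−n)⌋ = 5.
Plotkin bound: M ≤ 2·5 = 10.
Given |C| = 2, check: satisfied.
This |C| is below the Plotkin bound.


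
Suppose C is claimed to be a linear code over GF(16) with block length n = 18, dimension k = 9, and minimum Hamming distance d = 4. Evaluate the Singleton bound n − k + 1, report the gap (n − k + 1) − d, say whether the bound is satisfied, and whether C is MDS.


Singleton RHS = n − k + 1 = 10, slack = 6, bound satisfied, not MDS.

Singleton bound: d ≤ n − k + 1.
Here n = 18, k = 9, so n − k + 1 = 10.
Given d = 4, check d ≤ 10: YES.
Slack = (n − k + 1) − d = 6.
The code is NOT MDS (slack = 6 > 0).
Description: the claimed parameters are [18, 9, 4]_16; such a code would be non-MDS.


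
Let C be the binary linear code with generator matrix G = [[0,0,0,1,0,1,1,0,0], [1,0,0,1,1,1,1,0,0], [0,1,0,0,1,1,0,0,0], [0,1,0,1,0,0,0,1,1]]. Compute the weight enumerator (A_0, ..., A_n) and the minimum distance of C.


Weight distribution: A_0 = 1, A_2 = 1, A_3 = 3, A_4 = 5, A_5 = 4, A_6 = 1, A_7 = 1. Minimum distance d = 2.

Enumerate all 2^4 = 16 messages m ∈ F_2^4.
For each, compute codeword c = mG in F_2^9, then tally its weight.
  m = 0000 → c = 000000000, weight = 0.
  m = 1000 → c = 000101100, weight = 3.
  m = 0100 → c = 100111100, weight = 5.
  m = 1100 → c = 100010000, weight = 2.
  m = 0010 → c = 010011000, weight = 3.
  m = 1010 → c = 010110100, weight = 4.
  m = 0110 → c = 110100100, weight = 4.
  m = 1110 → c = 110001000, weight = 3.
  m = 0001 → c = 010100011, weight = 4.
  m = 1001 → c = 010001111, weight = 5.
  m = 0101 → c = 110011111, weight = 7.
  m = 1101 → c = 110110011, weight = 6.
  m = 0011 → c = 000111011, weight = 5.
  m = 1011 → c = 000010111, weight = 4.
  m = 0111 → c = 100000111, weight = 4.
  m = 1111 → c = 100101011, weight = 5.
Tally weights:
  weight 0: 1 codewords.
  weight 2: 1 codewords.
  weight 3: 3 codewords.
  weight 4: 5 codewords.
  weight 5: 4 codewords.
  weight 6: 1 codewords.
  weight 7: 1 codewords.
Minimum distance d = smallest w > 0 with A_w > 0 = 2.
Sanity: Σ A_w = 16 = 2^4 = 16 ✓.


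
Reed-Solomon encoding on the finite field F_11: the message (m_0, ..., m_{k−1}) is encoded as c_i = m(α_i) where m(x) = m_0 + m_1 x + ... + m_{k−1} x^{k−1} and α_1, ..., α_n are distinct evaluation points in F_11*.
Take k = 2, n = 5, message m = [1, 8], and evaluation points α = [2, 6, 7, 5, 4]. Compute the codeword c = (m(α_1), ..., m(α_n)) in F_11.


c = [6, 5, 2, 8, 0]

Message polynomial: m(x) = 1 + 8·x (mod 11).
For each evaluation point α_i, compute m(α_i) mod 11:
  α_1 = 2: Horner steps 8 → 6, so m(2) = 6.
  α_2 = 6: Horner steps 8 → 5, so m(6) = 5.
  α_3 = 7: Horner steps 8 → 2, so m(7) = 2.
  α_4 = 5: Horner steps 8 → 8, so m(5) = 8.
  α_5 = 4: Horner steps 8 → 0, so m(4) = 0.
Codeword c = [6, 5, 2, 8, 0] ∈ F_11^5.


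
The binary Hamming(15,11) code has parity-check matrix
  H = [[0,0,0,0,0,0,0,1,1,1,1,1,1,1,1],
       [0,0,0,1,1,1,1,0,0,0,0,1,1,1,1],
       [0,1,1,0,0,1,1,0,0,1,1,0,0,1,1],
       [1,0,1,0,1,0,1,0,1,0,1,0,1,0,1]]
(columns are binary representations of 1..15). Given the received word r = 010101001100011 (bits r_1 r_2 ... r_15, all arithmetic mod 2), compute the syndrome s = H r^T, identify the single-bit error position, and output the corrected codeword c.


s = (0, 0, 1, 0)^T, error position = 2, corrected codeword c = 000101001100011

Compute s = H r^T mod 2 one row at a time:
  s_1 = 0 + 1 + 1 + 0 + 0 + 0 + 1 + 1 = 4 ≡ 0 (mod 2).
  s_2 = 1 + 0 + 1 + 0 + 0 + 0 + 1 + 1 = 4 ≡ 0 (mod 2).
  s_3 = 1 + 0 + 1 + 0 + 1 + 0 + 1 + 1 = 5 ≡ 1 (mod 2).
  s_4 = 0 + 0 + 0 + 0 + 1 + 0 + 0 + 1 = 2 ≡ 0 (mod 2).
s = (0, 0, 1, 0)^T — this equals column 2 of H (binary 0010), so error is at position 2.
Correct: flip bit 2 of r = 010101001100011 to get c = 000101001100011.


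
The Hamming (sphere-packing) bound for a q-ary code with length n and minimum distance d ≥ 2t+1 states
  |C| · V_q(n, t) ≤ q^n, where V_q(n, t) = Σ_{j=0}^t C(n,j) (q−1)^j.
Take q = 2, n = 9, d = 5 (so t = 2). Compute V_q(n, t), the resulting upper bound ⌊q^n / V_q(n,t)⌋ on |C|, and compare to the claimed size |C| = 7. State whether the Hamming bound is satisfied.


V_q(n, t) = 46, q^n = 512, Hamming bound = 11, |C| = 7 ≤ bound (satisfied).

Step 1: Compute V_q(n, t) = Σ_{j=0}^2 C(n, j) (q−1)^j.
  j = 0: C(9,0)·(1)^0 = 1·1 = 1.
  j = 1: C(9,1)·(1)^1 = 9·1 = 9.
  j = 2: C(9,2)·(1)^2 = 36·1 = 36.
  V_q(n, t) = 1 + 9 + 36 = 46.
Step 2: q^n = 2^9 = 512.
Step 3: Hamming bound ⌊q^n / V_q(n,t)⌋ = ⌊512/46⌋ = 11.
Step 4: Compare |C| = 7 to 11: satisfied.
The claimed |C| lies below the Hamming bound.


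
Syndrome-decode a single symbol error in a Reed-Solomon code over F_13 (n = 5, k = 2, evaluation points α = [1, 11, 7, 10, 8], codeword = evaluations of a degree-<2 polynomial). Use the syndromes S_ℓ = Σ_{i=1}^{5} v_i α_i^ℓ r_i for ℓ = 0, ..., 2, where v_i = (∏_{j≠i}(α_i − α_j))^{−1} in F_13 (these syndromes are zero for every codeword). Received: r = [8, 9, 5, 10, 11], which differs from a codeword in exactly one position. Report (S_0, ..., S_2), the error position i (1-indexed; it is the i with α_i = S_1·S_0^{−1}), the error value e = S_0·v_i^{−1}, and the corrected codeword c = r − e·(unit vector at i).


S = (2, 9, 8), error at position 2, error magnitude e = 6, c = [8, 3, 5, 10, 11].

Step 1: column multipliers v_i = (∏_{j≠i}(α_i − α_j))^{−1} mod 13.
  i = 1 (α = 1): (1−11)(1−7)(1−10)(1−8) = (−10)·(−6)·(−9)·(−7) = 3780 ≡ 10, so v_1 = 10^{−1} = 4 (mod 13).
  i = 2 (α = 11): (11−1)(11−7)(11−10)(11−8) = 10·4·1·3 = 120 ≡ 3, so v_2 = 3^{−1} = 9 (mod 13).
  i = 3 (α = 7): (7−1)(7−11)(7−10)(7−8) = 6·(−4)·(−3)·(−1) = −72 ≡ 6, so v_3 = 6^{−1} = 11 (mod 13).
  i = 4 (α = 10): (10−1)(10−11)(10−7)(10−8) = 9·(−1)·3·2 = −54 ≡ 11, so v_4 = 11^{−1} = 6 (mod 13).
  i = 5 (α = 8): (8−1)(8−11)(8−7)(8−10) = 7·(−3)·1·(−2) = 42 ≡ 3, so v_5 = 3^{−1} = 9 (mod 13).
  v = [4, 9, 11, 6, 9].
Step 2: syndromes of r = [8, 9, 5, 10, 11] (all sums mod 13).
  S_0 = Σ v_i r_i = 4·8 + 9·9 + 11·5 + 6·10 + 9·11 = 327 ≡ 2.
  S_1 = Σ v_i α_i r_i = 4·1·8 + 9·11·9 + 11·7·5 + 6·10·10 + 9·8·11 = 2700 ≡ 9.
  α_i^2 mod 13 = [1, 4, 10, 9, 12].
  S_2 = Σ v_i α_i^2 r_i = 4·1·8 + 9·4·9 + 11·10·5 + 6·9·10 + 9·12·11 = 2634 ≡ 8.
  S = (2, 9, 8) ≠ 0, so r is not a codeword (an error is present).
Step 3: locate the error. For a single error e at position i, S_ℓ = v_i·e·α_i^ℓ, so α_err = S_1/S_0.
  S_0^{−1} = 2^{−1} = 7 (mod 13), so α_err = 9·7 = 63 ≡ 11 = α_2. Error position i = 2.
  Consistency check: S_2/S_1 = 8·3 = 24 ≡ 11 = α_err ✓ (single-error assumption holds).
Step 4: error magnitude e = S_0/v_2 = S_0·∏_{j≠2}(α_2 − α_j) = 2·3 = 6 ≡ 6 (mod 13).
Step 5: correct position 2: c_2 = r_2 − e = 9 − 6 ≡ 3 (mod 13). Hence c = [8, 3, 5, 10, 11].
  Check: interpolating c through the α_i gives m(x) = 2 + 6·x (degree < 2) with m(α_i) = c_i for every i, so c is indeed a codeword.


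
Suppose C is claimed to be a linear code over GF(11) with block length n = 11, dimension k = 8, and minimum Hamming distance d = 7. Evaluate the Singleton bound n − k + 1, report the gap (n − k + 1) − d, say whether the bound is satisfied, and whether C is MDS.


Singleton RHS = n − k + 1 = 4, slack = -3, bound violated (no such code; not MDS).

Singleton bound: d ≤ n − k + 1.
Here n = 11, k = 8, so n − k + 1 = 4.
Given d = 7, check d ≤ 4: NO.
Slack = (n − k + 1) − d = -3.
The slack is negative: d = 7 exceeds n − k + 1 = 4 by 3, so the Singleton bound is violated and no linear [11, 8, 7]_11 code can exist. In particular it is not MDS (MDS requires d = n − k + 1 exactly).
Description: the claimed parameters are [11, 8, 7]_11; such a code would be impossible (violates the Singleton bound).


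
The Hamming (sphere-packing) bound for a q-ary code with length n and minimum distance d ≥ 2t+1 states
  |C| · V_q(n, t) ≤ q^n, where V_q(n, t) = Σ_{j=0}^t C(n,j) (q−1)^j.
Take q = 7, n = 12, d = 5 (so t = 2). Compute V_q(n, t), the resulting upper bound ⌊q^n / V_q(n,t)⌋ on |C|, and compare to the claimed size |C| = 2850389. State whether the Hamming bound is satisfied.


V_q(n, t) = 2449, q^n = 13841287201, Hamming bound = 5651811, |C| = 2850389 ≤ bound (satisfied).

Step 1: Compute V_q(n, t) = Σ_{j=0}^2 C(n, j) (q−1)^j.
  j = 0: C(12,0)·(6)^0 = 1·1 = 1.
  j = 1: C(12,1)·(6)^1 = 12·6 = 72.
  j = 2: C(12,2)·(6)^2 = 66·36 = 2376.
  V_q(n, t) = 1 + 72 + 2376 = 2449.
Step 2: q^n = 7^12 = 13841287201.
Step 3: Hamming bound ⌊q^n / V_q(n,t)⌋ = ⌊13841287201/2449⌋ = 5651811.
Step 4: Compare |C| = 2850389 to 5651811: satisfied.
The claimed |C| lies below the Hamming bound.


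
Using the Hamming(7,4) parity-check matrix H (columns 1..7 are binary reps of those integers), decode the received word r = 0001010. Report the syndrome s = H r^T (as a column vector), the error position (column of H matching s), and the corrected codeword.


s = (0, 1, 0)^T, error position = 2, corrected codeword c = 0101010

Compute s = H r^T mod 2 one row at a time:
  s_1 = 1 + 0 + 1 + 0 = 2 ≡ 0 (mod 2).
  s_2 = 0 + 0 + 1 + 0 = 1 ≡ 1 (mod 2).
  s_3 = 0 + 0 + 0 + 0 = 0 ≡ 0 (mod 2).
s = (0, 1, 0)^T — this equals column 2 of H (binary 010), so error is at position 2.
Correct: flip bit 2 of r = 0001010 to get c = 0101010.


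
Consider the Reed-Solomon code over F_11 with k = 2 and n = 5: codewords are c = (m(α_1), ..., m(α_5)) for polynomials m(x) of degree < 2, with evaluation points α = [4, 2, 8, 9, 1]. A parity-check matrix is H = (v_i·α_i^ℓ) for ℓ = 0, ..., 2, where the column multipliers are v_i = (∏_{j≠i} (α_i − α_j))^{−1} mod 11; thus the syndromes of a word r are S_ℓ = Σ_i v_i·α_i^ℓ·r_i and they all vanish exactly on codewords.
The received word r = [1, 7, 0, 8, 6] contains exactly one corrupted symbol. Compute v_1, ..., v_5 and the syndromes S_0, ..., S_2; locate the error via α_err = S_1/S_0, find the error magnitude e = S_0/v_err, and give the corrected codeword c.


S = (6, 6, 6), error at position 5, error magnitude e = 7, c = [1, 7, 0, 8, 10].

Step 1: column multipliers v_i = (∏_{j≠i}(α_i − α_j))^{−1} mod 11.
  i = 1 (α = 4): (4−2)(4−8)(4−9)(4−1) = 2·(−4)·(−5)·3 = 120 ≡ 10, so v_1 = 10^{−1} = 10 (mod 11).
  i = 2 (α = 2): (2−4)(2−8)(2−9)(2−1) = (−2)·(−6)·(−7)·1 = −84 ≡ 4, so v_2 = 4^{−1} = 3 (mod 11).
  i = 3 (α = 8): (8−4)(8−2)(8−9)(8−1) = 4·6·(−1)·7 = −168 ≡ 8, so v_3 = 8^{−1} = 7 (mod 11).
  i = 4 (α = 9): (9−4)(9−2)(9−8)(9−1) = 5·7·1·8 = 280 ≡ 5, so v_4 = 5^{−1} = 9 (mod 11).
  i = 5 (α = 1): (1−4)(1−2)(1−8)(1−9) = (−3)·(−1)·(−7)·(−8) = 168 ≡ 3, so v_5 = 3^{−1} = 4 (mod 11).
  v = [10, 3, 7, 9, 4].
Step 2: syndromes of r = [1, 7, 0, 8, 6] (all sums mod 11).
  S_0 = Σ v_i r_i = 10·1 + 3·7 + 7·0 + 9·8 + 4·6 = 127 ≡ 6.
  S_1 = Σ v_i α_i r_i = 10·4·1 + 3·2·7 + 7·8·0 + 9·9·8 + 4·1·6 = 754 ≡ 6.
  α_i^2 mod 11 = [5, 4, 9, 4, 1].
  S_2 = Σ v_i α_i^2 r_i = 10·5·1 + 3·4·7 + 7·9·0 + 9·4·8 + 4·1·6 = 446 ≡ 6.
  S = (6, 6, 6) ≠ 0, so r is not a codeword (an error is present).
Step 3: locate the error. For a single error e at position i, S_ℓ = v_i·e·α_i^ℓ, so α_err = S_1/S_0.
  S_0^{−1} = 6^{−1} = 2 (mod 11), so α_err = 6·2 = 12 ≡ 1 = α_5. Error position i = 5.
  Consistency check: S_2/S_1 = 6·2 = 12 ≡ 1 = α_err ✓ (single-error assumption holds).
Step 4: error magnitude e = S_0/v_5 = S_0·∏_{j≠5}(α_5 − α_j) = 6·3 = 18 ≡ 7 (mod 11).
Step 5: correct position 5: c_5 = r_5 − e = 6 − 7 ≡ 10 (mod 11). Hence c = [1, 7, 0, 8, 10].
  Check: interpolating c through the α_i gives m(x) = 2 + 8·x (degree < 2) with m(α_i) = c_i for every i, so c is indeed a codeword.


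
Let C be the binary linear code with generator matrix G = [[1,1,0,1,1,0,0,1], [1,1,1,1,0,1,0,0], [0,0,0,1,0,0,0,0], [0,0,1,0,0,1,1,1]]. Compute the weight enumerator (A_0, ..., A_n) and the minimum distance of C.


Weight distribution: A_0 = 1, A_1 = 1, A_2 = 1, A_3 = 1, A_4 = 5, A_5 = 5, A_6 = 1, A_7 = 1. Minimum distance d = 1.

Enumerate all 2^4 = 16 messages m ∈ F_2^4.
For each, compute codeword c = mG in F_2^8, then tally its weight.
  m = 0000 → c = 00000000, weight = 0.
  m = 1000 → c = 11011001, weight = 5.
  m = 0100 → c = 11110100, weight = 5.
  m = 1100 → c = 00101101, weight = 4.
  m = 0010 → c = 00010000, weight = 1.
  m = 1010 → c = 11001001, weight = 4.
  m = 0110 → c = 11100100, weight = 4.
  m = 1110 → c = 00111101, weight = 5.
  m = 0001 → c = 00100111, weight = 4.
  m = 1001 → c = 11111110, weight = 7.
  m = 0101 → c = 11010011, weight = 5.
  m = 1101 → c = 00001010, weight = 2.
  m = 0011 → c = 00110111, weight = 5.
  m = 1011 → c = 11101110, weight = 6.
  m = 0111 → c = 11000011, weight = 4.
  m = 1111 → c = 00011010, weight = 3.
Tally weights:
  weight 0: 1 codewords.
  weight 1: 1 codewords.
  weight 2: 1 codewords.
  weight 3: 1 codewords.
  weight 4: 5 codewords.
  weight 5: 5 codewords.
  weight 6: 1 codewords.
  weight 7: 1 codewords.
Minimum distance d = smallest w > 0 with A_w > 0 = 1.
Sanity: Σ A_w = 16 = 2^4 = 16 ✓.


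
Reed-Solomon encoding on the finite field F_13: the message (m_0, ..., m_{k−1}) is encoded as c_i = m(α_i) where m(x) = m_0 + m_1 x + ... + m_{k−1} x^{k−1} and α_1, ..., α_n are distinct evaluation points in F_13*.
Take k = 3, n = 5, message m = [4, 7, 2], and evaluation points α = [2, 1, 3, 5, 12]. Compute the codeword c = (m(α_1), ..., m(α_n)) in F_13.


c = [0, 0, 4, 11, 12]

Message polynomial: m(x) = 4 + 7·x + 2·x^2 (mod 13).
For each evaluation point α_i, compute m(α_i) mod 13:
  α_1 = 2: Horner steps 2 → 11 → 0, so m(2) = 0.
  α_2 = 1: Horner steps 2 → 9 → 0, so m(1) = 0.
  α_3 = 3: Horner steps 2 → 0 → 4, so m(3) = 4.
  α_4 = 5: Horner steps 2 → 4 → 11, so m(5) = 11.
  α_5 = 12: Horner steps 2 → 5 → 12, so m(12) = 12.
Codeword c = [0, 0, 4, 11, 12] ∈ F_13^5.


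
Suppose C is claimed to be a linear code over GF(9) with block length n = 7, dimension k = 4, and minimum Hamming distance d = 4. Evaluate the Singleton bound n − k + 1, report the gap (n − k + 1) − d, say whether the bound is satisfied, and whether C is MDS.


Singleton RHS = n − k + 1 = 4, slack = 0, bound satisfied, MDS.

Singleton bound: d ≤ n − k + 1.
Here n = 7, k = 4, so n − k + 1 = 4.
Given d = 4, check d ≤ 4: YES.
Slack = (n − k + 1) − d = 0.
The code is MDS (slack = 0).
Description: the claimed parameters are [7, 4, 4]_9; such a code would be MDS (meets Singleton bound).


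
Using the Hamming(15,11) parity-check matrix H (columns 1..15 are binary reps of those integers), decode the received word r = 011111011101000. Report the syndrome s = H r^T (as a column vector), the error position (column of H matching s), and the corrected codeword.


s = (0, 0, 0, 1)^T, error position = 1, corrected codeword c = 111111011101000

Compute s = H r^T mod 2 one row at a time:
  s_1 = 1 + 1 + 1 + 0 + 1 + 0 + 0 + 0 = 4 ≡ 0 (mod 2).
  s_2 = 1 + 1 + 1 + 0 + 1 + 0 + 0 + 0 = 4 ≡ 0 (mod 2).
  s_3 = 1 + 1 + 1 + 0 + 1 + 0 + 0 + 0 = 4 ≡ 0 (mod 2).
  s_4 = 0 + 1 + 1 + 0 + 1 + 0 + 0 + 0 = 3 ≡ 1 (mod 2).
s = (0, 0, 0, 1)^T — this equals column 1 of H (binary 0001), so error is at position 1.
Correct: flip bit 1 of r = 011111011101000 to get c = 111111011101000.


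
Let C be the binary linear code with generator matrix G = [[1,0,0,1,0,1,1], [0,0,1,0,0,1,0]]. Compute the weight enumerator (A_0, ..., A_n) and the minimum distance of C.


Weight distribution: A_0 = 1, A_2 = 1, A_4 = 2. Minimum distance d = 2.

Enumerate all 2^2 = 4 messages m ∈ F_2^2.
For each, compute codeword c = mG in F_2^7, then tally its weight.
  m = 00 → c = 0000000, weight = 0.
  m = 10 → c = 1001011, weight = 4.
  m = 01 → c = 0010010, weight = 2.
  m = 11 → c = 1011001, weight = 4.
Tally weights:
  weight 0: 1 codewords.
  weight 2: 1 codewords.
  weight 4: 2 codewords.
Minimum distance d = smallest w > 0 with A_w > 0 = 2.
Sanity: Σ A_w = 4 = 2^2 = 4 ✓.


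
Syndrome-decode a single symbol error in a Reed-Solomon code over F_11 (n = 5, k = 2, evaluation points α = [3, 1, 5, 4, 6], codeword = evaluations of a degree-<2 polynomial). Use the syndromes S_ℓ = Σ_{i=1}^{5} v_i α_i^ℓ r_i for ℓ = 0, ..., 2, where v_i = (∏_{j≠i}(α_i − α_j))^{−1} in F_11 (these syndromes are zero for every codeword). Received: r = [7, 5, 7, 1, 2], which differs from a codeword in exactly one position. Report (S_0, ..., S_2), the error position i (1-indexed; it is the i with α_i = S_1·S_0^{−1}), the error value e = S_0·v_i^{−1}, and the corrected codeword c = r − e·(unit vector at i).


S = (10, 8, 2), error at position 1, error magnitude e = 1, c = [6, 5, 7, 1, 2].

Step 1: column multipliers v_i = (∏_{j≠i}(α_i − α_j))^{−1} mod 11.
  i = 1 (α = 3): (3−1)(3−5)(3−4)(3−6) = 2·(−2)·(−1)·(−3) = −12 ≡ 10, so v_1 = 10^{−1} = 10 (mod 11).
  i = 2 (α = 1): (1−3)(1−5)(1−4)(1−6) = (−2)·(−4)·(−3)·(−5) = 120 ≡ 10, so v_2 = 10^{−1} = 10 (mod 11).
  i = 3 (α = 5): (5−3)(5−1)(5−4)(5−6) = 2·4·1·(−1) = −8 ≡ 3, so v_3 = 3^{−1} = 4 (mod 11).
  i = 4 (α = 4): (4−3)(4−1)(4−5)(4−6) = 1·3·(−1)·(−2) = 6 ≡ 6, so v_4 = 6^{−1} = 2 (mod 11).
  i = 5 (α = 6): (6−3)(6−1)(6−5)(6−4) = 3·5·1·2 = 30 ≡ 8, so v_5 = 8^{−1} = 7 (mod 11).
  v = [10, 10, 4, 2, 7].
Step 2: syndromes of r = [7, 5, 7, 1, 2] (all sums mod 11).
  S_0 = Σ v_i r_i = 10·7 + 10·5 + 4·7 + 2·1 + 7·2 = 164 ≡ 10.
  S_1 = Σ v_i α_i r_i = 10·3·7 + 10·1·5 + 4·5·7 + 2·4·1 + 7·6·2 = 492 ≡ 8.
  α_i^2 mod 11 = [9, 1, 3, 5, 3].
  S_2 = Σ v_i α_i^2 r_i = 10·9·7 + 10·1·5 + 4·3·7 + 2·5·1 + 7·3·2 = 816 ≡ 2.
  S = (10, 8, 2) ≠ 0, so r is not a codeword (an error is present).
Step 3: locate the error. For a single error e at position i, S_ℓ = v_i·e·α_i^ℓ, so α_err = S_1/S_0.
  S_0^{−1} = 10^{−1} = 10 (mod 11), so α_err = 8·10 = 80 ≡ 3 = α_1. Error position i = 1.
  Consistency check: S_2/S_1 = 2·7 = 14 ≡ 3 = α_err ✓ (single-error assumption holds).
Step 4: error magnitude e = S_0/v_1 = S_0·∏_{j≠1}(α_1 − α_j) = 10·10 = 100 ≡ 1 (mod 11).
Step 5: correct position 1: c_1 = r_1 − e = 7 − 1 ≡ 6 (mod 11). Hence c = [6, 5, 7, 1, 2].
  Check: interpolating c through the α_i gives m(x) = 10 + 6·x (degree < 2) with m(α_i) = c_i for every i, so c is indeed a codeword.


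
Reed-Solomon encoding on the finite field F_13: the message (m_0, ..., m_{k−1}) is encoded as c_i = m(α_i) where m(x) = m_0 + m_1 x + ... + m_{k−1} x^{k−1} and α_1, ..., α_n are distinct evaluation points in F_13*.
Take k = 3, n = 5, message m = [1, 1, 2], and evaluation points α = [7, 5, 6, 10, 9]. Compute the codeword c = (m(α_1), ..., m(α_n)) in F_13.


c = [2, 4, 1, 3, 3]

Message polynomial: m(x) = 1 + 1·x + 2·x^2 (mod 13).
For each evaluation point α_i, compute m(α_i) mod 13:
  α_1 = 7: Horner steps 2 → 2 → 2, so m(7) = 2.
  α_2 = 5: Horner steps 2 → 11 → 4, so m(5) = 4.
  α_3 = 6: Horner steps 2 → 0 → 1, so m(6) = 1.
  α_4 = 10: Horner steps 2 → 8 → 3, so m(10) = 3.
  α_5 = 9: Horner steps 2 → 6 → 3, so m(9) = 3.
Codeword c = [2, 4, 1, 3, 3] ∈ F_13^5.


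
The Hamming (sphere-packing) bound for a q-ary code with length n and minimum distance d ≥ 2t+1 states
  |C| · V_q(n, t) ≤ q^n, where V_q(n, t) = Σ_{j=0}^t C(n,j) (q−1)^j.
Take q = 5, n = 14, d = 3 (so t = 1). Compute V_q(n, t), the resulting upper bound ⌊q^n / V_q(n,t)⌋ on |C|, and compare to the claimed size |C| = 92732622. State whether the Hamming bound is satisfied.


V_q(n, t) = 57, q^n = 6103515625, Hamming bound = 107079221, |C| = 92732622 ≤ bound (satisfied).

Step 1: Compute V_q(n, t) = Σ_{j=0}^1 C(n, j) (q−1)^j.
  j = 0: C(14,0)·(4)^0 = 1·1 = 1.
  j = 1: C(14,1)·(4)^1 = 14·4 = 56.
  V_q(n, t) = 1 + 56 = 57.
Step 2: q^n = 5^14 = 6103515625.
Step 3: Hamming bound ⌊q^n / V_q(n,t)⌋ = ⌊6103515625/57⌋ = 107079221.
Step 4: Compare |C| = 92732622 to 107079221: satisfied.
The claimed |C| lies below the Hamming bound.
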